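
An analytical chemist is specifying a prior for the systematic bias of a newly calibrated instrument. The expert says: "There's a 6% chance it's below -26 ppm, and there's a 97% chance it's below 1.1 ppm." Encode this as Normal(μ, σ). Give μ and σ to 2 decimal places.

For Normal(μ,σ), the p-quantile is μ + z_p·σ. Here z_{0.06} = -1.555, z_{0.97} = 1.881.
So -26 = μ − 1.555σ and 1.1 = μ + 1.881σ.
Subtracting: σ = (1.1 − -26)/(1.881 − (-1.555)) = 7.89.
Then μ = -26 − (-1.555)·7.89 = -13.74.

μ = -13.74, σ = 7.89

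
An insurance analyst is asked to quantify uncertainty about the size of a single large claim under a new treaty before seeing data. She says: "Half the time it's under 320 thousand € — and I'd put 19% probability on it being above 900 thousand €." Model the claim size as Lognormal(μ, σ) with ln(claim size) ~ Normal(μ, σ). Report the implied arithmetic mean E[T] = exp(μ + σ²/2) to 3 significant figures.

E[T] ≈ 640 thousand €

If T ~ Lognormal(μ,σ) then ln T ~ Normal(μ,σ), so the p-quantile of ln T is μ + z_p·σ.
ln(320) = 5.768 and ln(900) = 6.802; z_{0.5} = 0, z_{0.81} = 0.8779.
σ = (6.802 − 5.768)/(0.8779 − (0)) = 1.178.
μ = 5.768 − (0)·1.178 = 5.768.
E[T] = exp(μ + σ²/2) = exp(5.768 + 0.6937) = 640 thousand €.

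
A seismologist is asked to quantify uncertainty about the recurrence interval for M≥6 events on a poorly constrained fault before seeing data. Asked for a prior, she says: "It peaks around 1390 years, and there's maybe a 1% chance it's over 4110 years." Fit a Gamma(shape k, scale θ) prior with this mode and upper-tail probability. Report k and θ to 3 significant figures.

k ≈ 4.84, θ ≈ 362

Gamma(k,θ) with k>1 has mode (k−1)θ, so θ = 1390/(k−1).
Need P(X < 4110) = 0.99 with θ tied to k this way. Start at k = 2, θ = 1390: P(X<4110) ≈ 0.794.
Too low — raise k to concentrate. Iterating converges to k ≈ 4.84.
Then θ = 1390/(4.84−1) ≈ 362.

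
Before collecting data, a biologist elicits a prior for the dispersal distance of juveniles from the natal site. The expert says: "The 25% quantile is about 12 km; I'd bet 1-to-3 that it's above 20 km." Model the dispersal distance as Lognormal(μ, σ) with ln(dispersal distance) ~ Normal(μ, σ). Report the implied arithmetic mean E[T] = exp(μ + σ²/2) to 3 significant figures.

E[T] ≈ 16.6 km

If T ~ Lognormal(μ,σ) then ln T ~ Normal(μ,σ), so the p-quantile of ln T is μ + z_p·σ.
ln(12) = 2.485 and ln(20) = 2.996; z_{0.25} = -0.6745, z_{0.75} = 0.6745.
σ = (2.996 − 2.485)/(0.6745 − (-0.6745)) = 0.379.
μ = 2.485 − (-0.6745)·0.379 = 2.740.
E[T] = exp(μ + σ²/2) = exp(2.740 + 0.0717) = 16.6 km.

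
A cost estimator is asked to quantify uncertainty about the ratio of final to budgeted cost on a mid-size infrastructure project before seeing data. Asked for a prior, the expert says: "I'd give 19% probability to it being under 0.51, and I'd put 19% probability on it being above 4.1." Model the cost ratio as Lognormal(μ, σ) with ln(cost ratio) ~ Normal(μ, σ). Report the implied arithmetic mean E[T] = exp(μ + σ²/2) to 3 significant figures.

E[T] ≈ 2.93

If T ~ Lognormal(μ,σ) then ln T ~ Normal(μ,σ), so the p-quantile of ln T is μ + z_p·σ.
ln(0.51) = -0.6733 and ln(4.1) = 1.411; z_{0.19} = -0.8779, z_{0.81} = 0.8779.
σ = (1.411 − -0.6733)/(0.8779 − (-0.8779)) = 1.187.
μ = -0.6733 − (-0.8779)·1.187 = 0.369.
E[T] = exp(μ + σ²/2) = exp(0.369 + 0.7046) = 2.93.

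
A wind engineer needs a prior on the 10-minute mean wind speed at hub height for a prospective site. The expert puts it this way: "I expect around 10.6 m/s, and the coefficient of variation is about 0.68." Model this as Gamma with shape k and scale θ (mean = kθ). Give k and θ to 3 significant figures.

For Gamma(k, scale θ): mean = kθ, variance = kθ², so CV = 1/√k.
CV = 0.68, hence k = 1/CV² = 2.16.
Then θ = mean/k = 10.6/2.16 = 4.9.

k ≈ 2.16, θ ≈ 4.9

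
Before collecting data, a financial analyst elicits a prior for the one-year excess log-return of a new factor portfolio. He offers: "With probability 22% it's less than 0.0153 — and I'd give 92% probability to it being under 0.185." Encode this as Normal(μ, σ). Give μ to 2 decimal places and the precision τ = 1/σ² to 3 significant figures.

The p-quantile of Normal(μ,σ) is μ + z_p·σ, with z_{0.22} = -0.7722 and z_{0.92} = 1.405.
Eliminate σ: μ = (z₂·x₁ − z₁·x₂)/(z₂ − z₁) = (1.405·0.0153 − (-0.7722)·0.185)/2.177 = 0.08.
Then σ = (x₂ − x₁)/(z₂ − z₁) = (0.185 − 0.0153)/2.177 = 0.08.
Precision τ = 1/σ² = 1/0.07794² = 165.

μ = 0.08, τ = 165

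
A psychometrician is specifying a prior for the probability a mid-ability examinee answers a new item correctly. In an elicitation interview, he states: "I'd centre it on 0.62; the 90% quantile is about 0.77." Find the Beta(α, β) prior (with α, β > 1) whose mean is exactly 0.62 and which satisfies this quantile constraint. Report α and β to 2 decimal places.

With mean 0.62 fixed, write α = 0.62s, β = 0.38s where s = α+β.
Need P(θ < 0.77) = 0.9 under Beta(0.62s, 0.38s). Normal approximation: (q−m)/√(m(1−m)/s) ≈ z_{0.9} = 1.28, so s ≈ 0.62·0.38·(1.28)²/(0.77−0.62)² = 17.2.
At s = 17.2: P(θ<0.77) ≈ 0.909. Adjusting to match 0.9 gives s ≈ 16.00.
So α = 0.62·16.00 ≈ 9.92, β = 0.38·16.00 ≈ 6.08.

α ≈ 9.92, β ≈ 6.08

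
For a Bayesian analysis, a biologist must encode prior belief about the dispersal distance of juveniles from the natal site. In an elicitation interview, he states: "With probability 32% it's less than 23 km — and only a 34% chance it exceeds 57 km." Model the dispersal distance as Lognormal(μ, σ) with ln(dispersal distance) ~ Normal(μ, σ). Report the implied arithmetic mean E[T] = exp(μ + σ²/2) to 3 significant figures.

E[T] ≈ 63.4 km

If T ~ Lognormal(μ,σ) then ln T ~ Normal(μ,σ), so the p-quantile of ln T is μ + z_p·σ.
ln(23) = 3.135 and ln(57) = 4.043; z_{0.32} = -0.4677, z_{0.66} = 0.4125.
σ = (4.043 − 3.135)/(0.4125 − (-0.4677)) = 1.031.
μ = 3.135 − (-0.4677)·1.031 = 3.618.
E[T] = exp(μ + σ²/2) = exp(3.618 + 0.5316) = 63.4 km.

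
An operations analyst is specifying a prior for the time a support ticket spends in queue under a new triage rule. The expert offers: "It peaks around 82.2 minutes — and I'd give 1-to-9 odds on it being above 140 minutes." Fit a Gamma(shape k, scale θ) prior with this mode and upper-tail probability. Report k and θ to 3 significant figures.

k ≈ 7.68, θ ≈ 12.3

Gamma(k,θ) with k>1 has mode (k−1)θ, so θ = 82.2/(k−1).
Need P(X < 140) = 0.9 with θ tied to k this way. Start at k = 2, θ = 82.2: P(X<140) ≈ 0.508.
Too low — raise k to concentrate. Iterating converges to k ≈ 7.68.
Then θ = 82.2/(7.68−1) ≈ 12.3.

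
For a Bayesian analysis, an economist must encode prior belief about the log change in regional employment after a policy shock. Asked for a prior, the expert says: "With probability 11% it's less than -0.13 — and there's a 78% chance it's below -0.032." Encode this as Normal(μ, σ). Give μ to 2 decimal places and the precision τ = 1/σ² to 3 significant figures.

μ = -0.07, τ = 416

The p-quantile of Normal(μ,σ) is μ + z_p·σ, with z_{0.11} = -1.227 and z_{0.78} = 0.7722.
Eliminate σ: μ = (z₂·x₁ − z₁·x₂)/(z₂ − z₁) = (0.7722·-0.13 − (-1.227)·-0.032)/1.999 = -0.07.
Then σ = (x₂ − x₁)/(z₂ − z₁) = (-0.032 − -0.13)/1.999 = 0.05.
Precision τ = 1/σ² = 1/0.04903² = 416.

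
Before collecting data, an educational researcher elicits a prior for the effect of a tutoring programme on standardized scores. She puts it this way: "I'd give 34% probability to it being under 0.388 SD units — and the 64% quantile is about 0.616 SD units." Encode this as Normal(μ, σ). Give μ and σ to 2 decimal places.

μ = 0.51, σ = 0.30

The p-quantile of Normal(μ,σ) is μ + z_p·σ, with z_{0.34} = -0.4125 and z_{0.64} = 0.3585.
Eliminate σ: μ = (z₂·x₁ − z₁·x₂)/(z₂ − z₁) = (0.3585·0.388 − (-0.4125)·0.616)/0.7709 = 0.51.
Then σ = (x₂ − x₁)/(z₂ − z₁) = (0.616 − 0.388)/0.7709 = 0.30.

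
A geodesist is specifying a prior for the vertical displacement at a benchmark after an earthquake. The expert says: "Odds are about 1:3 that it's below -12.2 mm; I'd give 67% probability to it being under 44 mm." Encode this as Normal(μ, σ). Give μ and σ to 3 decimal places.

μ = 21.815, σ = 50.431

The p-quantile of Normal(μ,σ) is μ + z_p·σ, with z_{0.25} = -0.6745 and z_{0.67} = 0.4399.
Eliminate σ: μ = (z₂·x₁ − z₁·x₂)/(z₂ − z₁) = (0.4399·-12.2 − (-0.6745)·44)/1.114 = 21.815.
Then σ = (x₂ − x₁)/(z₂ − z₁) = (44 − -12.2)/1.114 = 50.431.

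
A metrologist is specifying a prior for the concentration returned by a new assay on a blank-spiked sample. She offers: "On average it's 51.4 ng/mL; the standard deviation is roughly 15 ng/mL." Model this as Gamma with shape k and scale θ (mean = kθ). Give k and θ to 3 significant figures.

For Gamma(k, scale θ): mean = kθ, variance = kθ², so CV = 1/√k.
CV = SD/mean = 15/51.4 = 0.2918, hence k = 1/CV² = 11.7.
Then θ = mean/k = 51.4/11.7 = 4.38.

k ≈ 11.7, θ ≈ 4.38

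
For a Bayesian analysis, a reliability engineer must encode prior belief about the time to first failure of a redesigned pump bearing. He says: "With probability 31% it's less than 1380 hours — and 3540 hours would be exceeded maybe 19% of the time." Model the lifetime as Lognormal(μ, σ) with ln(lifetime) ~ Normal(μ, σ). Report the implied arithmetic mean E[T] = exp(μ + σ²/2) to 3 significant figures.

If T ~ Lognormal(μ,σ) then ln T ~ Normal(μ,σ), so the p-quantile of ln T is μ + z_p·σ.
ln(1380) = 7.23 and ln(3540) = 8.172; z_{0.31} = -0.4959, z_{0.81} = 0.8779.
σ = (8.172 − 7.23)/(0.8779 − (-0.4959)) = 0.686.
μ = 7.23 − (-0.4959)·0.686 = 7.570.
E[T] = exp(μ + σ²/2) = exp(7.570 + 0.2351) = 2450 hours.

E[T] ≈ 2450 hours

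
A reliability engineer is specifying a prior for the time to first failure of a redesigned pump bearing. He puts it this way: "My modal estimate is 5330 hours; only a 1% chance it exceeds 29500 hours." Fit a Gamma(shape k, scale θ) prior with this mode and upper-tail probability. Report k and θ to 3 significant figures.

k ≈ 2.3, θ ≈ 4110

Gamma(k,θ) with k>1 has mode (k−1)θ, so θ = 5330/(k−1).
Need P(X < 29500) = 0.99 with θ tied to k this way. Start at k = 2, θ = 5330: P(X<29500) ≈ 0.974.
Too low — raise k to concentrate. Iterating converges to k ≈ 2.3.
Then θ = 5330/(2.3−1) ≈ 4110.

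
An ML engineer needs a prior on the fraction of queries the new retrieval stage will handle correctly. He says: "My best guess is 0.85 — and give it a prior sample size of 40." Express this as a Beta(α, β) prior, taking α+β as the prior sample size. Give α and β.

α = 34, β = 6

Under the effective-sample-size interpretation, Beta(α, β) has prior mean α/(α+β) and prior sample size α+β.
So α+β = 40 and α/(α+β) = 0.85, giving α = 0.85·40 = 34 and β = 40 − 34 = 6.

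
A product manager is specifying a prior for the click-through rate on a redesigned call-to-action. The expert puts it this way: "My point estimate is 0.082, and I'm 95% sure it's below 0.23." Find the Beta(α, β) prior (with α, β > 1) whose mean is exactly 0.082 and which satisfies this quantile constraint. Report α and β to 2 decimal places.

α ≈ 1.06, β ≈ 11.88

With mean 0.082 fixed, write α = 0.082s, β = 0.918s where s = α+β.
Need P(θ < 0.23) = 0.95 under Beta(0.082s, 0.918s). Normal approximation: (q−m)/√(m(1−m)/s) ≈ z_{0.95} = 1.64, so s ≈ 0.082·0.918·(1.64)²/(0.23−0.082)² = 9.3.
At s = 9.3: P(θ<0.23) ≈ 0.930. Adjusting to match 0.95 gives s ≈ 12.95.
So α = 0.082·12.95 ≈ 1.06, β = 0.918·12.95 ≈ 11.88.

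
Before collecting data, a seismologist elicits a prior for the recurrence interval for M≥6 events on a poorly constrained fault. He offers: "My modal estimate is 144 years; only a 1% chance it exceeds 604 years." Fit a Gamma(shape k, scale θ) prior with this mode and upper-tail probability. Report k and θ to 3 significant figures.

k ≈ 3.01, θ ≈ 71.8

Gamma(k,θ) with k>1 has mode (k−1)θ, so θ = 144/(k−1).
Need P(X < 604) = 0.99 with θ tied to k this way. Start at k = 2, θ = 144: P(X<604) ≈ 0.922.
Too low — raise k to concentrate. Iterating converges to k ≈ 3.01.
Then θ = 144/(3.01−1) ≈ 71.8.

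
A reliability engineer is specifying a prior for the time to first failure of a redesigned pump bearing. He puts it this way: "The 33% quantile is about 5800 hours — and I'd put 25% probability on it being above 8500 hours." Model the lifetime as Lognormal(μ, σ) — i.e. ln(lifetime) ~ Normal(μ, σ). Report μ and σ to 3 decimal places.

If T ~ Lognormal(μ,σ) then ln T ~ Normal(μ,σ), so the p-quantile of ln T is μ + z_p·σ.
ln(5800) = 8.666 and ln(8500) = 9.048; z_{0.33} = -0.4399, z_{0.75} = 0.6745.
σ = (9.048 − 8.666)/(0.6745 − (-0.4399)) = 0.343.
μ = 8.666 − (-0.4399)·0.343 = 8.816.

μ ≈ 8.816, σ ≈ 0.343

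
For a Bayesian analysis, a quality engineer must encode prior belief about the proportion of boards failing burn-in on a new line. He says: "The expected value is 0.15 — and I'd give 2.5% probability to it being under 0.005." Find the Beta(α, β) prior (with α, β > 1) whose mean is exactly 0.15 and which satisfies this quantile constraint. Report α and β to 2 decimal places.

α ≈ 1.04, β ≈ 5.89

With mean 0.15 fixed, write α = 0.15s, β = 0.85s where s = α+β.
Need P(θ < 0.005) = 0.025 under Beta(0.15s, 0.85s). Normal approximation: (q−m)/√(m(1−m)/s) ≈ z_{0.025} = -1.96, so s ≈ 0.15·0.85·(-1.96)²/(0.005−0.15)² = 23.3.
At s = 23.3: P(θ<0.005) ≈ 0.000. Adjusting to match 0.025 gives s ≈ 6.93.
So α = 0.15·6.93 ≈ 1.04, β = 0.85·6.93 ≈ 5.89.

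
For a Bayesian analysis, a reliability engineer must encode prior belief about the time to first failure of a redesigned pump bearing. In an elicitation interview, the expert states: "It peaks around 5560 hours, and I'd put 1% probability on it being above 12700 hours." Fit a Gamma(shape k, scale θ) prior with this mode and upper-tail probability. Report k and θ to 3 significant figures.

k ≈ 8.01, θ ≈ 793

Gamma(k,θ) with k>1 has mode (k−1)θ, so θ = 5560/(k−1).
Need P(X < 12700) = 0.99 with θ tied to k this way. Start at k = 2, θ = 5560: P(X<12700) ≈ 0.665.
Too low — raise k to concentrate. Iterating converges to k ≈ 8.01.
Then θ = 5560/(8.01−1) ≈ 793.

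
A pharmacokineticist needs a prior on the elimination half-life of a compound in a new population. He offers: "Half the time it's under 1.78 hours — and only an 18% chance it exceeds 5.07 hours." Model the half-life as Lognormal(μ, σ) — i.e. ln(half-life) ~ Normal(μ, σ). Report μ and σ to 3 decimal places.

If T ~ Lognormal(μ,σ) then ln T ~ Normal(μ,σ), so the p-quantile of ln T is μ + z_p·σ.
ln(1.78) = 0.5766 and ln(5.07) = 1.623; z_{0.5} = 0, z_{0.82} = 0.9154.
σ = (1.623 − 0.5766)/(0.9154 − (0)) = 1.144.
μ = 0.5766 − (0)·1.144 = 0.577.

μ ≈ 0.577, σ ≈ 1.144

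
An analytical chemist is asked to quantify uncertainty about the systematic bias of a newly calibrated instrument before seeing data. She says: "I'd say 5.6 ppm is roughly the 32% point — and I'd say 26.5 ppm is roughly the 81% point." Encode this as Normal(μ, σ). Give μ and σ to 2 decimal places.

For Normal(μ,σ), the p-quantile is μ + z_p·σ. Here z_{0.32} = -0.4677, z_{0.81} = 0.8779.
So 5.6 = μ − 0.4677σ and 26.5 = μ + 0.8779σ.
Subtracting: σ = (26.5 − 5.6)/(0.8779 − (-0.4677)) = 15.53.
Then μ = 5.6 − (-0.4677)·15.53 = 12.86.

μ = 12.86, σ = 15.53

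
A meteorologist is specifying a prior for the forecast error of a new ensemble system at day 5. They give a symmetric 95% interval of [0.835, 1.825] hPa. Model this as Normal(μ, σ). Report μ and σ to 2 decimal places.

μ = 1.33, σ = 0.25

A symmetric 95% interval runs μ ± z·σ with z = 1.96.
Half-width = 0.495, so σ = 0.495/1.96 = 0.25.
μ is the interval midpoint, 1.33.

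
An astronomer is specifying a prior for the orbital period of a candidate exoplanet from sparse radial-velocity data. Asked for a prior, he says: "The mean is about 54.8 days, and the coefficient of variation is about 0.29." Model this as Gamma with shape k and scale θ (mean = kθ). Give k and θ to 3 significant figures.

For Gamma(k, scale θ): mean = kθ, variance = kθ², so CV = 1/√k.
CV = 0.29, hence k = 1/CV² = 11.9.
Then θ = mean/k = 54.8/11.9 = 4.61.

k ≈ 11.9, θ ≈ 4.61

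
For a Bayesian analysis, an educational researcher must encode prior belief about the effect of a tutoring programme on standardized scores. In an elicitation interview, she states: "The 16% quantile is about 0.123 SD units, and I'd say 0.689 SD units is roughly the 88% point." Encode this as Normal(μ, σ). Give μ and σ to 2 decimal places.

For Normal(μ,σ), the p-quantile is μ + z_p·σ. Here z_{0.16} = -0.9945, z_{0.88} = 1.175.
So 0.123 = μ − 0.9945σ and 0.689 = μ + 1.175σ.
Subtracting: σ = (0.689 − 0.123)/(1.175 − (-0.9945)) = 0.26.
Then μ = 0.123 − (-0.9945)·0.26 = 0.38.

μ = 0.38, σ = 0.26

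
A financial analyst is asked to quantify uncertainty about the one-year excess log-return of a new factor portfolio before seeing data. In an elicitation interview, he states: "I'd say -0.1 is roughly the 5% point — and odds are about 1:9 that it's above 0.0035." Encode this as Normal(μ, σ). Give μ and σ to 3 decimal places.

μ = -0.042, σ = 0.035

For Normal(μ,σ), the p-quantile is μ + z_p·σ. Here z_{0.05} = -1.645, z_{0.9} = 1.282.
So -0.1 = μ − 1.645σ and 0.0035 = μ + 1.282σ.
Subtracting: σ = (0.0035 − -0.1)/(1.282 − (-1.645)) = 0.035.
Then μ = -0.1 − (-1.645)·0.035 = -0.042.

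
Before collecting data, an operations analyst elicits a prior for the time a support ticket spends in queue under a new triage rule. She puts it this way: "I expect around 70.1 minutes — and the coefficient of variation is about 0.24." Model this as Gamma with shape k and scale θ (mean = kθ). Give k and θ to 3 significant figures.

k ≈ 17.4, θ ≈ 4.04

For Gamma(k, scale θ): mean = kθ, variance = kθ², so CV = 1/√k.
CV = 0.24, hence k = 1/CV² = 17.4.
Then θ = mean/k = 70.1/17.4 = 4.04.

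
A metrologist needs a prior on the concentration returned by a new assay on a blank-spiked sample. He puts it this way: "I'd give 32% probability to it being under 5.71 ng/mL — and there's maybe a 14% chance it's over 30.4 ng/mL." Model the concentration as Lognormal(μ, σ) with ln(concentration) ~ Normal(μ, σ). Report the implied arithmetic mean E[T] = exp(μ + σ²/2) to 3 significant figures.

If T ~ Lognormal(μ,σ) then ln T ~ Normal(μ,σ), so the p-quantile of ln T is μ + z_p·σ.
ln(5.71) = 1.742 and ln(30.4) = 3.414; z_{0.32} = -0.4677, z_{0.86} = 1.08.
σ = (3.414 − 1.742)/(1.08 − (-0.4677)) = 1.080.
μ = 1.742 − (-0.4677)·1.080 = 2.247.
E[T] = exp(μ + σ²/2) = exp(2.247 + 0.5835) = 17 ng/mL.

E[T] ≈ 17 ng/mL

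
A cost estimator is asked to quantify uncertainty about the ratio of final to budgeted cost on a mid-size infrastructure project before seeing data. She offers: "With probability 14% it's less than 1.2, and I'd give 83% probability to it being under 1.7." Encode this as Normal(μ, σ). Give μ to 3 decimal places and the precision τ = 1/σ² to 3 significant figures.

For Normal(μ,σ), the p-quantile is μ + z_p·σ. Here z_{0.14} = -1.08, z_{0.83} = 0.9542.
So 1.2 = μ − 1.08σ and 1.7 = μ + 0.9542σ.
Subtracting: σ = (1.7 − 1.2)/(0.9542 − (-1.08)) = 0.246.
Then μ = 1.2 − (-1.08)·0.246 = 1.466.
Precision τ = 1/σ² = 1/0.2458² = 16.6.

μ = 1.466, τ = 16.6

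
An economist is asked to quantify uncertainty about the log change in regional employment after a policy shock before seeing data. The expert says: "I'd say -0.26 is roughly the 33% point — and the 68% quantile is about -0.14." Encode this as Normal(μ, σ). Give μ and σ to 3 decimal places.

μ = -0.202, σ = 0.132

For Normal(μ,σ), the p-quantile is μ + z_p·σ. Here z_{0.33} = -0.4399, z_{0.68} = 0.4677.
So -0.26 = μ − 0.4399σ and -0.14 = μ + 0.4677σ.
Subtracting: σ = (-0.14 − -0.26)/(0.4677 − (-0.4399)) = 0.132.
Then μ = -0.26 − (-0.4399)·0.132 = -0.202.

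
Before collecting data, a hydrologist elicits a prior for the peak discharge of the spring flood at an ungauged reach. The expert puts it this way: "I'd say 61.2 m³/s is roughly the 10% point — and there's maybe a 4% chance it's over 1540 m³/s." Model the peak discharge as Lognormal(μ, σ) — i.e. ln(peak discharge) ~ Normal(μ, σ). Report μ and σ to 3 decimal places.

μ ≈ 5.477, σ ≈ 1.064

If T ~ Lognormal(μ,σ) then ln T ~ Normal(μ,σ), so the p-quantile of ln T is μ + z_p·σ.
ln(61.2) = 4.114 and ln(1540) = 7.34; z_{0.1} = -1.282, z_{0.96} = 1.751.
σ = (7.34 − 4.114)/(1.751 − (-1.282)) = 1.064.
μ = 4.114 − (-1.282)·1.064 = 5.477.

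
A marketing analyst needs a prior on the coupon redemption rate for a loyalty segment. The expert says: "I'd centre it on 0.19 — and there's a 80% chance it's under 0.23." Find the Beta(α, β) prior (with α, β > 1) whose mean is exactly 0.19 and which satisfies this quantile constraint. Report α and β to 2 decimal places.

With mean 0.19 fixed, write α = 0.19s, β = 0.81s where s = α+β.
Need P(θ < 0.23) = 0.8 under Beta(0.19s, 0.81s). Normal approximation: (q−m)/√(m(1−m)/s) ≈ z_{0.8} = 0.842, so s ≈ 0.19·0.81·(0.842)²/(0.23−0.19)² = 68.1.
At s = 68.1: P(θ<0.23) ≈ 0.806. Adjusting to match 0.8 gives s ≈ 64.38.
So α = 0.19·64.38 ≈ 12.23, β = 0.81·64.38 ≈ 52.14.

α ≈ 12.23, β ≈ 52.14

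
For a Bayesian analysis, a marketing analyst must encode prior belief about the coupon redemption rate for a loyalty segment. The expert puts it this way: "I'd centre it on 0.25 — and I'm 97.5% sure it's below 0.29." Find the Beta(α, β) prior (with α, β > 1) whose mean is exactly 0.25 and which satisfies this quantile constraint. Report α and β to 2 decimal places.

With mean 0.25 fixed, write α = 0.25s, β = 0.75s where s = α+β.
Need P(θ < 0.29) = 0.975 under Beta(0.25s, 0.75s). Normal approximation: (q−m)/√(m(1−m)/s) ≈ z_{0.975} = 1.96, so s ≈ 0.25·0.75·(1.96)²/(0.29−0.25)² = 450.2.
At s = 450.2: P(θ<0.29) ≈ 0.972. Adjusting to match 0.975 gives s ≈ 471.98.
So α = 0.25·471.98 ≈ 117.99, β = 0.75·471.98 ≈ 353.98.

α ≈ 117.99, β ≈ 353.98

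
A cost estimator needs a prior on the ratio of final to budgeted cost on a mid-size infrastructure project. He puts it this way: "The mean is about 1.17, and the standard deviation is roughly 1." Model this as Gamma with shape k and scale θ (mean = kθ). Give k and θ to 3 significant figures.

For Gamma(k, scale θ): mean = kθ, variance = kθ², so CV = 1/√k.
CV = SD/mean = 1/1.17 = 0.8547, hence k = 1/CV² = 1.37.
Then θ = mean/k = 1.17/1.37 = 0.855.

k ≈ 1.37, θ ≈ 0.855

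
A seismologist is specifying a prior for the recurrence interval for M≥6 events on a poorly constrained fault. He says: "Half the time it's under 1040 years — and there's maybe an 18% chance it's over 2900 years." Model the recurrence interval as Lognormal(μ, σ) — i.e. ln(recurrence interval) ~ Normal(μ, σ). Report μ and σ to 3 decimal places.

If T ~ Lognormal(μ,σ) then ln T ~ Normal(μ,σ), so the p-quantile of ln T is μ + z_p·σ.
ln(1040) = 6.947 and ln(2900) = 7.972; z_{0.5} = 0, z_{0.82} = 0.9154.
σ = (7.972 − 6.947)/(0.9154 − (0)) = 1.120.
μ = 6.947 − (0)·1.120 = 6.947.

μ ≈ 6.947, σ ≈ 1.120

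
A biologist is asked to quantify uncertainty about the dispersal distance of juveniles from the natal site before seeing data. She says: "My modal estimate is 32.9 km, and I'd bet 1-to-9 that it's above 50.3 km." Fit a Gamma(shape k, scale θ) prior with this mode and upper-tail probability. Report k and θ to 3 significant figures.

k ≈ 11.4, θ ≈ 3.18

Gamma(k,θ) with k>1 has mode (k−1)θ, so θ = 32.9/(k−1).
Need P(X < 50.3) = 0.9 with θ tied to k this way. Start at k = 2, θ = 32.9: P(X<50.3) ≈ 0.452.
Too low — raise k to concentrate. Iterating converges to k ≈ 11.4.
Then θ = 32.9/(11.4−1) ≈ 3.18.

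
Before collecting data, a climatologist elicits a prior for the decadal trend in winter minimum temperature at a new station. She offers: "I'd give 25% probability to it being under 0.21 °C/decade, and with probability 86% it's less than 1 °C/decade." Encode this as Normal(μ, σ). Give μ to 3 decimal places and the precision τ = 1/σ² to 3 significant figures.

μ = 0.514, τ = 4.93

The p-quantile of Normal(μ,σ) is μ + z_p·σ, with z_{0.25} = -0.6745 and z_{0.86} = 1.08.
Eliminate σ: μ = (z₂·x₁ − z₁·x₂)/(z₂ − z₁) = (1.08·0.21 − (-0.6745)·1)/1.755 = 0.514.
Then σ = (x₂ − x₁)/(z₂ − z₁) = (1 − 0.21)/1.755 = 0.450.
Precision τ = 1/σ² = 1/0.4502² = 4.93.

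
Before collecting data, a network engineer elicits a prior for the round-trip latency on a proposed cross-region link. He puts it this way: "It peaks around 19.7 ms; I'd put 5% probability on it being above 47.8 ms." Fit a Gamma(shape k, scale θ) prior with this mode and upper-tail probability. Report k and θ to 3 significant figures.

Gamma(k,θ) with k>1 has mode (k−1)θ, so θ = 19.7/(k−1).
Need P(X < 47.8) = 0.95 with θ tied to k this way. Start at k = 2, θ = 19.7: P(X<47.8) ≈ 0.697.
Too low — raise k to concentrate. Iterating converges to k ≈ 4.47.
Then θ = 19.7/(4.47−1) ≈ 5.68.

k ≈ 4.47, θ ≈ 5.68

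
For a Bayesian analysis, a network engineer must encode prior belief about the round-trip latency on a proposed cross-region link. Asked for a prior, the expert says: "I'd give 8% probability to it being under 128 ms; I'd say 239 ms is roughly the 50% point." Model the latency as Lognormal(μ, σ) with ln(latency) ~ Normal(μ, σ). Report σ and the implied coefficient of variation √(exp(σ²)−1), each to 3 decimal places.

If T ~ Lognormal(μ,σ) then ln T ~ Normal(μ,σ), so the p-quantile of ln T is μ + z_p·σ.
ln(128) = 4.852 and ln(239) = 5.476; z_{0.08} = -1.405, z_{0.5} = 0.
σ = (5.476 − 4.852)/(0 − (-1.405)) = 0.444.
μ = 4.852 − (-1.405)·0.444 = 5.476.
CV = √(exp(σ²)−1) = √(exp(0.1975)−1) = 0.467.

σ ≈ 0.444, CV ≈ 0.467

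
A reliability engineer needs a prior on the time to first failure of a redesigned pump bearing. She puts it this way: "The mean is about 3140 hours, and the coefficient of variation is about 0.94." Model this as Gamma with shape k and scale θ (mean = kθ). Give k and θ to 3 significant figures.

For Gamma(k, scale θ): mean = kθ, variance = kθ², so CV = 1/√k.
CV = 0.94, hence k = 1/CV² = 1.13.
Then θ = mean/k = 3140/1.13 = 2770.

k ≈ 1.13, θ ≈ 2770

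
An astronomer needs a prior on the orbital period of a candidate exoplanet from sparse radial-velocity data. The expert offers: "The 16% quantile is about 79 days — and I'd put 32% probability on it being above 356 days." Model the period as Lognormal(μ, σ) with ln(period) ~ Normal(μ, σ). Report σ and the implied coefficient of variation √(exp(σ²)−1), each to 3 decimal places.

If T ~ Lognormal(μ,σ) then ln T ~ Normal(μ,σ), so the p-quantile of ln T is μ + z_p·σ.
ln(79) = 4.369 and ln(356) = 5.875; z_{0.16} = -0.9945, z_{0.68} = 0.4677.
σ = (5.875 − 4.369)/(0.4677 − (-0.9945)) = 1.030.
μ = 4.369 − (-0.9945)·1.030 = 5.393.
CV = √(exp(σ²)−1) = √(exp(1.0601)−1) = 1.374.

σ ≈ 1.030, CV ≈ 1.374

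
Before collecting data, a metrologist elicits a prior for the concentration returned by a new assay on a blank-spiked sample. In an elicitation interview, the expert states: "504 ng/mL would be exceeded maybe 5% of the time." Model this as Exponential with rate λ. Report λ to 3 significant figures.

λ ≈ 0.00594

P(T > 504.0) = e^(−λ·504.0) = 0.05, so λ = −ln(0.05)/504.0 = 0.00594.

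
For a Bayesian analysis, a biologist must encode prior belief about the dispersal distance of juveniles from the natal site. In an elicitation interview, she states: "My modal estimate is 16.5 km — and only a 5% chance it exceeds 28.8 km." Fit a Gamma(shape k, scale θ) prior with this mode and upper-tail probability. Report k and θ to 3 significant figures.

Gamma(k,θ) with k>1 has mode (k−1)θ, so θ = 16.5/(k−1).
Need P(X < 28.8) = 0.95 with θ tied to k this way. Start at k = 2, θ = 16.5: P(X<28.8) ≈ 0.521.
Too low — raise k to concentrate. Iterating converges to k ≈ 9.99.
Then θ = 16.5/(9.99−1) ≈ 1.83.

k ≈ 9.99, θ ≈ 1.83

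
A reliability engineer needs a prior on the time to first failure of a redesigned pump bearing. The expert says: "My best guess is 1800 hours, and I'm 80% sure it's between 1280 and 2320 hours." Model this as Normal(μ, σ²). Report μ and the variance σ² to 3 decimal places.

μ = 1800.000, σ² = 164639.681

A symmetric 80% interval runs μ ± z·σ with z = 1.282.
Half-width = 520, so σ = 520/1.282 = 405.7582 and σ² = 164639.681.
μ is the stated best guess, 1800.000.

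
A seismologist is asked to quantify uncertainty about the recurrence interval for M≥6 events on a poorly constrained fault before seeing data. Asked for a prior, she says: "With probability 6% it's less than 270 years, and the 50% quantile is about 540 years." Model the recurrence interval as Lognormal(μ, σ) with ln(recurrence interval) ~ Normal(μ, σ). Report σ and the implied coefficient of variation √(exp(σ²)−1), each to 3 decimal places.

σ ≈ 0.446, CV ≈ 0.469

If T ~ Lognormal(μ,σ) then ln T ~ Normal(μ,σ), so the p-quantile of ln T is μ + z_p·σ.
ln(270) = 5.598 and ln(540) = 6.292; z_{0.06} = -1.555, z_{0.5} = 0.
σ = (6.292 − 5.598)/(0 − (-1.555)) = 0.446.
μ = 5.598 − (-1.555)·0.446 = 6.292.
CV = √(exp(σ²)−1) = √(exp(0.1988)−1) = 0.469.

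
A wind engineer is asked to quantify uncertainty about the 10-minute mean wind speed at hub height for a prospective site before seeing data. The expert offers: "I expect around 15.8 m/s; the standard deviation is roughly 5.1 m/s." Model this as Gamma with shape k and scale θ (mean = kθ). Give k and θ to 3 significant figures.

k ≈ 9.6, θ ≈ 1.65

For Gamma(k, scale θ): mean = kθ, variance = kθ², so CV = 1/√k.
CV = SD/mean = 5.1/15.8 = 0.3228, hence k = 1/CV² = 9.6.
Then θ = mean/k = 15.8/9.6 = 1.65.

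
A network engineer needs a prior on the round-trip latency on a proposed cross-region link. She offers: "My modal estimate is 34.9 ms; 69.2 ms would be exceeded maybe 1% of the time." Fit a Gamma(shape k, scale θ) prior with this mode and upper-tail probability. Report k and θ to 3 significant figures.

k ≈ 11.5, θ ≈ 3.32

Gamma(k,θ) with k>1 has mode (k−1)θ, so θ = 34.9/(k−1).
Need P(X < 69.2) = 0.99 with θ tied to k this way. Start at k = 2, θ = 34.9: P(X<69.2) ≈ 0.589.
Too low — raise k to concentrate. Iterating converges to k ≈ 11.5.
Then θ = 34.9/(11.5−1) ≈ 3.32.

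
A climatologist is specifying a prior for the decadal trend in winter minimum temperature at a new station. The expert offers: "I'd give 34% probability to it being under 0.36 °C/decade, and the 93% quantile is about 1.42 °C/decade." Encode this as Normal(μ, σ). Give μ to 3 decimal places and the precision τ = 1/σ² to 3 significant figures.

μ = 0.592, τ = 3.17

For Normal(μ,σ), the p-quantile is μ + z_p·σ. Here z_{0.34} = -0.4125, z_{0.93} = 1.476.
So 0.36 = μ − 0.4125σ and 1.42 = μ + 1.476σ.
Subtracting: σ = (1.42 − 0.36)/(1.476 − (-0.4125)) = 0.561.
Then μ = 0.36 − (-0.4125)·0.561 = 0.592.
Precision τ = 1/σ² = 1/0.5614² = 3.17.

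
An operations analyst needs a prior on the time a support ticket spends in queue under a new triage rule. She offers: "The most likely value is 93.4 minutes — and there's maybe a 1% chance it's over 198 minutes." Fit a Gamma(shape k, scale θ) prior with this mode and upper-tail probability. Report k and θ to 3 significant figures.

Gamma(k,θ) with k>1 has mode (k−1)θ, so θ = 93.4/(k−1).
Need P(X < 198) = 0.99 with θ tied to k this way. Start at k = 2, θ = 93.4: P(X<198) ≈ 0.625.
Too low — raise k to concentrate. Iterating converges to k ≈ 9.6.
Then θ = 93.4/(9.6−1) ≈ 10.9.

k ≈ 9.6, θ ≈ 10.9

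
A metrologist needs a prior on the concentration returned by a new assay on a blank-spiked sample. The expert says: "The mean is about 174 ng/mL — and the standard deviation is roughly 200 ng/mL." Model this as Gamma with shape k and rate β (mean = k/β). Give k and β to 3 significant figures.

k ≈ 0.757, β ≈ 0.00435

For Gamma(k, rate β): mean = k/β, variance = k/β², so CV = 1/√k.
CV = SD/mean = 200/174 = 1.149, hence k = 1/CV² = 0.757.
Then β = k/mean = 0.757/174 = 0.00435.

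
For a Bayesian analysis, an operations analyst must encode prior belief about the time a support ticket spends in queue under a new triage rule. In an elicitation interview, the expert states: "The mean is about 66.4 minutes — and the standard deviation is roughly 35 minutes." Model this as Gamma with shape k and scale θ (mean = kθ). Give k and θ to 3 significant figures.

k ≈ 3.6, θ ≈ 18.4

For Gamma(k, scale θ): mean = kθ, variance = kθ², so CV = 1/√k.
CV = SD/mean = 35/66.4 = 0.5271, hence k = 1/CV² = 3.6.
Then θ = mean/k = 66.4/3.6 = 18.4.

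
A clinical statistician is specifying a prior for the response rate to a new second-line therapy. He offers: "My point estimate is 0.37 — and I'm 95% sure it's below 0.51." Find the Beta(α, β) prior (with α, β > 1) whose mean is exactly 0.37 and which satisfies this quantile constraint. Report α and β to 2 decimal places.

α ≈ 12.36, β ≈ 21.04

With mean 0.37 fixed, write α = 0.37s, β = 0.63s where s = α+β.
Need P(θ < 0.51) = 0.95 under Beta(0.37s, 0.63s). Normal approximation: (q−m)/√(m(1−m)/s) ≈ z_{0.95} = 1.64, so s ≈ 0.37·0.63·(1.64)²/(0.51−0.37)² = 32.2.
At s = 32.2: P(θ<0.51) ≈ 0.947. Adjusting to match 0.95 gives s ≈ 33.40.
So α = 0.37·33.40 ≈ 12.36, β = 0.63·33.40 ≈ 21.04.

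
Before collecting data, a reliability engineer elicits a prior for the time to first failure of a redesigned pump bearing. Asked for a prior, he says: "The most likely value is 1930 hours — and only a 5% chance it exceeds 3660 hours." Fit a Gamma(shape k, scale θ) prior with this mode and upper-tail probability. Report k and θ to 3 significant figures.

Gamma(k,θ) with k>1 has mode (k−1)θ, so θ = 1930/(k−1).
Need P(X < 3660) = 0.95 with θ tied to k this way. Start at k = 2, θ = 1930: P(X<3660) ≈ 0.565.
Too low — raise k to concentrate. Iterating converges to k ≈ 7.79.
Then θ = 1930/(7.79−1) ≈ 284.

k ≈ 7.79, θ ≈ 284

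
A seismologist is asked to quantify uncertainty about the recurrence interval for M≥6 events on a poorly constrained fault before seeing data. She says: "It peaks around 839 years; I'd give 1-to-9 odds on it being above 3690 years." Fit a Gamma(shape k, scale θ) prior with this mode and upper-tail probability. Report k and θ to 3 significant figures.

k ≈ 1.82, θ ≈ 1020

Gamma(k,θ) with k>1 has mode (k−1)θ, so θ = 839/(k−1).
Need P(X < 3690) = 0.9 with θ tied to k this way. Start at k = 2, θ = 839: P(X<3690) ≈ 0.934.
Too high — lower k to spread out. Iterating converges to k ≈ 1.82.
Then θ = 839/(1.82−1) ≈ 1020.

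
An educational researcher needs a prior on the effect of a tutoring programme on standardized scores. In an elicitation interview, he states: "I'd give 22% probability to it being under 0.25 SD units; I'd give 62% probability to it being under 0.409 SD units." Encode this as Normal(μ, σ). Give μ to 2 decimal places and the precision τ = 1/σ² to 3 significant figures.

μ = 0.36, τ = 45.9

The p-quantile of Normal(μ,σ) is μ + z_p·σ, with z_{0.22} = -0.7722 and z_{0.62} = 0.3055.
Eliminate σ: μ = (z₂·x₁ − z₁·x₂)/(z₂ − z₁) = (0.3055·0.25 − (-0.7722)·0.409)/1.078 = 0.36.
Then σ = (x₂ − x₁)/(z₂ − z₁) = (0.409 − 0.25)/1.078 = 0.15.
Precision τ = 1/σ² = 1/0.1475² = 45.9.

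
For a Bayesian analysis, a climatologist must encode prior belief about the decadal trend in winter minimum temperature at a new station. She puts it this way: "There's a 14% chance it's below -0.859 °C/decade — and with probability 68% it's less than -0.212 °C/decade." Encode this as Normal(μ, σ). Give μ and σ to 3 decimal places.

μ = -0.407, σ = 0.418

The p-quantile of Normal(μ,σ) is μ + z_p·σ, with z_{0.14} = -1.08 and z_{0.68} = 0.4677.
Eliminate σ: μ = (z₂·x₁ − z₁·x₂)/(z₂ − z₁) = (0.4677·-0.859 − (-1.08)·-0.212)/1.548 = -0.407.
Then σ = (x₂ − x₁)/(z₂ − z₁) = (-0.212 − -0.859)/1.548 = 0.418.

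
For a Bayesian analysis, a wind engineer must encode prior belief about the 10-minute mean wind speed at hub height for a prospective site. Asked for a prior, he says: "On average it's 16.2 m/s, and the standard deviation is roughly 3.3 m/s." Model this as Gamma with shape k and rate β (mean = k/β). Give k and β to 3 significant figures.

k ≈ 24.1, β ≈ 1.49

For Gamma(k, rate β): mean = k/β, variance = k/β², so CV = 1/√k.
CV = SD/mean = 3.3/16.2 = 0.2037, hence k = 1/CV² = 24.1.
Then β = k/mean = 24.1/16.2 = 1.49.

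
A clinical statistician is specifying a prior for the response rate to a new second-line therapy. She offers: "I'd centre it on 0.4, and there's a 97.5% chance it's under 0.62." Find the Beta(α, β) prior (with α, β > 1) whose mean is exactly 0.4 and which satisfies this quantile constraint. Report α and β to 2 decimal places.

With mean 0.4 fixed, write α = 0.4s, β = 0.6s where s = α+β.
Need P(θ < 0.62) = 0.975 under Beta(0.4s, 0.6s). Normal approximation: (q−m)/√(m(1−m)/s) ≈ z_{0.975} = 1.96, so s ≈ 0.4·0.6·(1.96)²/(0.62−0.4)² = 19.0.
At s = 19.0: P(θ<0.62) ≈ 0.974. Adjusting to match 0.975 gives s ≈ 19.34.
So α = 0.4·19.34 ≈ 7.73, β = 0.6·19.34 ≈ 11.60.

α ≈ 7.73, β ≈ 11.60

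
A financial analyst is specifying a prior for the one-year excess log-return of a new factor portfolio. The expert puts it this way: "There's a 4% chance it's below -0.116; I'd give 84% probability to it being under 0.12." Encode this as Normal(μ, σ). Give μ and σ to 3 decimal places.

μ = 0.035, σ = 0.086

The p-quantile of Normal(μ,σ) is μ + z_p·σ, with z_{0.04} = -1.751 and z_{0.84} = 0.9945.
Eliminate σ: μ = (z₂·x₁ − z₁·x₂)/(z₂ − z₁) = (0.9945·-0.116 − (-1.751)·0.12)/2.745 = 0.035.
Then σ = (x₂ − x₁)/(z₂ − z₁) = (0.12 − -0.116)/2.745 = 0.086.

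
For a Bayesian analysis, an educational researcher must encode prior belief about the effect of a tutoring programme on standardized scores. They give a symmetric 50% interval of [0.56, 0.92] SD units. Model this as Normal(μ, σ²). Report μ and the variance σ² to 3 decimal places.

μ = 0.740, σ² = 0.071

A symmetric 50% interval runs μ ± z·σ with z = 0.6745.
Half-width = 0.18, so σ = 0.18/0.6745 = 0.2669 and σ² = 0.071.
μ is the interval midpoint, 0.740.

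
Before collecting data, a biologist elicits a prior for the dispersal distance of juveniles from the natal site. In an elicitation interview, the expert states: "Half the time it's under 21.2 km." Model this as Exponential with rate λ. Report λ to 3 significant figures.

Exponential median = ln 2 / λ, so λ = ln 2 / 21.2 = 0.0327.

λ ≈ 0.0327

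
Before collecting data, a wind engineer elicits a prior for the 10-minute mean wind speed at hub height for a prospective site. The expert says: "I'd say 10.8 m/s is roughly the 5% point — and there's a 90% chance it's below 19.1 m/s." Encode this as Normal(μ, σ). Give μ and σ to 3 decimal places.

The p-quantile of Normal(μ,σ) is μ + z_p·σ, with z_{0.05} = -1.645 and z_{0.9} = 1.282.
Eliminate σ: μ = (z₂·x₁ − z₁·x₂)/(z₂ − z₁) = (1.282·10.8 − (-1.645)·19.1)/2.926 = 15.465.
Then σ = (x₂ − x₁)/(z₂ − z₁) = (19.1 − 10.8)/2.926 = 2.836.

μ = 15.465, σ = 2.836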